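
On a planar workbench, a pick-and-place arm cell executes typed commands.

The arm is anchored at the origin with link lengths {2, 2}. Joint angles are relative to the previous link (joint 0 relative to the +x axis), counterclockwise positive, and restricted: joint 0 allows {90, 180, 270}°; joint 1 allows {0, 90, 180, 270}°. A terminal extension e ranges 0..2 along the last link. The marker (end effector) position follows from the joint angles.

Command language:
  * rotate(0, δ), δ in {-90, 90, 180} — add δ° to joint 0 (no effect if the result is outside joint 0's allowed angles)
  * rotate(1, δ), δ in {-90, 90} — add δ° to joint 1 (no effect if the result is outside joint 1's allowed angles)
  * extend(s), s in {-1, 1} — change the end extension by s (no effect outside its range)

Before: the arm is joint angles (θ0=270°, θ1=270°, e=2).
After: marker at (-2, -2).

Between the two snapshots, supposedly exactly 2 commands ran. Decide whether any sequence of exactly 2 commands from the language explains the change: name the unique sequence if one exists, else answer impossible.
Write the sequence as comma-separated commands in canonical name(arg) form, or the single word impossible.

extend(-1), extend(-1)

t0: joint angles (θ0=270°, θ1=270°, e=2)
t=1 extend(-1) ⇒ joint angles (θ0=270°, θ1=270°, e=1)
t=2 extend(-1) ⇒ joint angles (θ0=270°, θ1=270°, e=0)
uniquely the one of 49 2-step routes that fits.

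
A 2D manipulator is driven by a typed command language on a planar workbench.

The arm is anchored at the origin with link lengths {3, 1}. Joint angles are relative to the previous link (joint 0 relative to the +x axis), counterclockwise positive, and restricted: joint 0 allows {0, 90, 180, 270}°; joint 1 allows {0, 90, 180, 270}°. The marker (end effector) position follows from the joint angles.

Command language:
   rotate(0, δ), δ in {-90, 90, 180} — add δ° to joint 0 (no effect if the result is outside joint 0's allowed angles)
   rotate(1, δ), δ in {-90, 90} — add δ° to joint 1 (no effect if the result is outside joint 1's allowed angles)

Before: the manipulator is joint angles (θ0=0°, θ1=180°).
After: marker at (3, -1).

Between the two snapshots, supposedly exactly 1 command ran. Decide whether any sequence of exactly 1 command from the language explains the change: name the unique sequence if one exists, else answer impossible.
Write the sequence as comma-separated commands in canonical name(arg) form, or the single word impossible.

start: joint angles (θ0=0°, θ1=180°)
1. rotate(1, 90) → joint angles (θ0=0°, θ1=270°)
no rival 1-sequence matches.

rotate(1, 90)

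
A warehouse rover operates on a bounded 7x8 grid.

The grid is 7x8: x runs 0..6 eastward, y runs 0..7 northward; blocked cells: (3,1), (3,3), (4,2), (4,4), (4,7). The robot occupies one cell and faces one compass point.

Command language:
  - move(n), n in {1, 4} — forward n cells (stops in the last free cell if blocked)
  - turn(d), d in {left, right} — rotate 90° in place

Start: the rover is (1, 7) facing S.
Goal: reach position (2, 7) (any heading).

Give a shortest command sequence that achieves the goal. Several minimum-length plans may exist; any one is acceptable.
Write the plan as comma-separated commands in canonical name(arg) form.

turn(left), move(1)

t0: (1, 7) facing S
[1] after turn(left): (1, 7) facing E
[2] after move(1): (2, 7) facing E
shorter routes all fall short; 2 is best.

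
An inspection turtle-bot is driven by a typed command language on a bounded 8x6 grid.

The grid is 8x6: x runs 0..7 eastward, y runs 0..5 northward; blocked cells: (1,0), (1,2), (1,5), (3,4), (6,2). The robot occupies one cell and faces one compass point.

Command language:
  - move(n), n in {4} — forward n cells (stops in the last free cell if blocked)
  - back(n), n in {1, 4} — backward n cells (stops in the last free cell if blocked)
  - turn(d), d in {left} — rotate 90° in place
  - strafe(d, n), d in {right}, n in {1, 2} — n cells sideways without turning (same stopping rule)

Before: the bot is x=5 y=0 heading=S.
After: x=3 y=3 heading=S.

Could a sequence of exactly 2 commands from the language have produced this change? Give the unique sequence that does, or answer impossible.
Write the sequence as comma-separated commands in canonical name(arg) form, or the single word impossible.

key: running back(4) before strafe(right, 2) would end elsewhere — order is forced
begin: x=5 y=0 heading=S
1. strafe(right, 2) → x=3 y=0 heading=S
2. back(4) → x=3 y=3 heading=S
uniquely the one of 36 2-step routes that fits.

strafe(right, 2), back(4)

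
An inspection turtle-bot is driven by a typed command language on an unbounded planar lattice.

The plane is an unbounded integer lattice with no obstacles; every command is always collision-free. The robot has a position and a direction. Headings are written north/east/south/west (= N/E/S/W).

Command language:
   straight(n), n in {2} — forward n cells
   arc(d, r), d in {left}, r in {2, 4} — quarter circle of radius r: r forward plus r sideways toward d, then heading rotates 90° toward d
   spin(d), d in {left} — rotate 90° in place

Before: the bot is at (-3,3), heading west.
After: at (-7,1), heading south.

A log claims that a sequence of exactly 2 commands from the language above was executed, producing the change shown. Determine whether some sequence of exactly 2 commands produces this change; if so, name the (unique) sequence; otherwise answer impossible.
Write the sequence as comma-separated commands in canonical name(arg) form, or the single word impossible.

key: order matters: swapping straight(2) and arc(left, 2) lands elsewhere
t0: at (-3,3), heading west
[1] after straight(2): at (-5,3), heading west
[2] after arc(left, 2): at (-7,1), heading south
uniquely the one of 16 2-step routes that fits.

straight(2), arc(left, 2)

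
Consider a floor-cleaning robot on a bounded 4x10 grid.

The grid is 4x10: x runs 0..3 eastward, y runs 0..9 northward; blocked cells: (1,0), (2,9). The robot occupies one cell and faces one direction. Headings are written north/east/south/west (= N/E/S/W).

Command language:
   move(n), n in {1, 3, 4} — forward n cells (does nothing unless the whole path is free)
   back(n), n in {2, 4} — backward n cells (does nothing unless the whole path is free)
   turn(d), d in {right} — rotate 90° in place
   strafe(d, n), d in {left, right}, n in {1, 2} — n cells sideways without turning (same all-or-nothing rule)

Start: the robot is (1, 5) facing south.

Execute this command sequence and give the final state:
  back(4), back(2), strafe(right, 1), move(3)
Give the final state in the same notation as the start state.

begin: (1, 5) facing south
1. back(4) → (1, 9) facing south
2. back(2) → (1, 9) facing south
3. strafe(right, 1) → (0, 9) facing south
4. move(3) → (0, 6) facing south

(0, 6) facing south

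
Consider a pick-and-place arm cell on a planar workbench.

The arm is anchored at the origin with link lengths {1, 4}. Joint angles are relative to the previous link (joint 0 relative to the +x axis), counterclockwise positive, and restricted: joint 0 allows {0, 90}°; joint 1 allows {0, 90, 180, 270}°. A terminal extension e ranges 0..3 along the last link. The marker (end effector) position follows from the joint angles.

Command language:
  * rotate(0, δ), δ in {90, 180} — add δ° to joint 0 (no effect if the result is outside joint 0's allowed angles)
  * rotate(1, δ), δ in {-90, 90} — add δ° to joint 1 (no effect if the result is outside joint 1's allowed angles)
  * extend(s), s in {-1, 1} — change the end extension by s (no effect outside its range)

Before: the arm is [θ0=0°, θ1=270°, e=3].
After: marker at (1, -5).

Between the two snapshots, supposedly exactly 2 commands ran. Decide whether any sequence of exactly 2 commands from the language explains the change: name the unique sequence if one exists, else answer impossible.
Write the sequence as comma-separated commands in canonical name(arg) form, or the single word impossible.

begin: [θ0=0°, θ1=270°, e=3]
[1] after extend(-1): [θ0=0°, θ1=270°, e=2]
[2] after extend(-1): [θ0=0°, θ1=270°, e=1]
uniquely the one of 36 2-step routes that fits.

extend(-1), extend(-1)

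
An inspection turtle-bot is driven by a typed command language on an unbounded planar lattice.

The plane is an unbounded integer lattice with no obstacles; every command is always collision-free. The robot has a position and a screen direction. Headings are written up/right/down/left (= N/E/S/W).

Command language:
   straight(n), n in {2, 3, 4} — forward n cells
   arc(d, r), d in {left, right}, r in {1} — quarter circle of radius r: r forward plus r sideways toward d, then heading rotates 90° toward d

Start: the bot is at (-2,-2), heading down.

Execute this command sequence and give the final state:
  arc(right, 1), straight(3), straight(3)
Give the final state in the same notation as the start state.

from: at (-2,-2), heading down
step 1 (arc(right, 1)): at (-3,-3), heading left
step 2 (straight(3)): at (-6,-3), heading left
step 3 (straight(3)): at (-9,-3), heading left

at (-9,-3), heading left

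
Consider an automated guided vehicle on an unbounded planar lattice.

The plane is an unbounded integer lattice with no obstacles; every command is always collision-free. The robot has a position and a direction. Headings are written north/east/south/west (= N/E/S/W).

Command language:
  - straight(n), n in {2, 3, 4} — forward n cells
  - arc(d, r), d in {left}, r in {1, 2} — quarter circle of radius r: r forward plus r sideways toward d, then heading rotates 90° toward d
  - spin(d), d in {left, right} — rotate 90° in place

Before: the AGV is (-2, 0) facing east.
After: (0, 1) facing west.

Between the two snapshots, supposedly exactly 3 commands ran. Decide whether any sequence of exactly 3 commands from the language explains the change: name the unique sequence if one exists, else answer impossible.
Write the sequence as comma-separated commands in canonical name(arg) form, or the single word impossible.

key: order matters: swapping straight(3) and arc(left, 1) lands elsewhere
t0: (-2, 0) facing east
[1] after straight(3): (1, 0) facing east
[2] after spin(left): (1, 0) facing north
[3] after arc(left, 1): (0, 1) facing west
no other 3-command option fits: unique.

straight(3), spin(left), arc(left, 1)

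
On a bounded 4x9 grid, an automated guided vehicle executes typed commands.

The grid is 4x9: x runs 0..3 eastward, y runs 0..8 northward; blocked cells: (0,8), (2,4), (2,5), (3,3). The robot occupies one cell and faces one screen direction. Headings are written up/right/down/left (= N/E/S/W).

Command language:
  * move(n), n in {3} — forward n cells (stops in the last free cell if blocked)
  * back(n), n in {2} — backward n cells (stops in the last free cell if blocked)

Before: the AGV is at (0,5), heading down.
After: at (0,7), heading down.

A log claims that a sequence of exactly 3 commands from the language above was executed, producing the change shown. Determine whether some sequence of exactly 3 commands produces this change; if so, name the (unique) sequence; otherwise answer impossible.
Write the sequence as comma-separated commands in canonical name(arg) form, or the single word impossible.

key: heading stays S — no command in the sequence turns
start: at (0,5), heading down
1. back(2) → at (0,7), heading down
2. back(2) → at (0,7), heading down
3. back(2) → at (0,7), heading down
uniquely the one of 8 3-step routes that fits.

back(2), back(2), back(2)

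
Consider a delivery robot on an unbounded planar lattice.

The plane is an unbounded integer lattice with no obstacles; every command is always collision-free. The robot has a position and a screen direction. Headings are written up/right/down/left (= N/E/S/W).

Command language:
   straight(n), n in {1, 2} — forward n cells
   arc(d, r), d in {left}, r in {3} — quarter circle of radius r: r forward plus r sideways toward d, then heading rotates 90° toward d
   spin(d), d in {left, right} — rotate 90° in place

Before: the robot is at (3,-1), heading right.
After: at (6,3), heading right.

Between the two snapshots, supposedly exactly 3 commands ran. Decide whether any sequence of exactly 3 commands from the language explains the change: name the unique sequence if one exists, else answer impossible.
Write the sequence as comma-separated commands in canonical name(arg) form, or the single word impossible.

arc(left, 3), straight(1), spin(right)

key: running spin(right) before arc(left, 3) would end elsewhere — order is forced
begin: at (3,-1), heading right
t=1 arc(left, 3) ⇒ at (6,2), heading up
t=2 straight(1) ⇒ at (6,3), heading up
t=3 spin(right) ⇒ at (6,3), heading right
uniquely the one of 125 3-step routes that fits.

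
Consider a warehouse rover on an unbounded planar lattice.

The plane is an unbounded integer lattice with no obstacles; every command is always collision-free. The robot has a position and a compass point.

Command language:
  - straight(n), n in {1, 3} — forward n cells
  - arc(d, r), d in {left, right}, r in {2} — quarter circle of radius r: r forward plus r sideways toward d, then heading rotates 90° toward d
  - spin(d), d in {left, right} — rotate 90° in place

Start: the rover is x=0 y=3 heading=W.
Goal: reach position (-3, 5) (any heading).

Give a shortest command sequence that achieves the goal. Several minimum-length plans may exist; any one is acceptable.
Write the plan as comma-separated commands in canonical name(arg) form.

t0: x=0 y=3 heading=W
1. straight(1) → x=-1 y=3 heading=W
2. arc(right, 2) → x=-3 y=5 heading=N
nothing shorter than 2 reaches the goal.

straight(1), arc(right, 2)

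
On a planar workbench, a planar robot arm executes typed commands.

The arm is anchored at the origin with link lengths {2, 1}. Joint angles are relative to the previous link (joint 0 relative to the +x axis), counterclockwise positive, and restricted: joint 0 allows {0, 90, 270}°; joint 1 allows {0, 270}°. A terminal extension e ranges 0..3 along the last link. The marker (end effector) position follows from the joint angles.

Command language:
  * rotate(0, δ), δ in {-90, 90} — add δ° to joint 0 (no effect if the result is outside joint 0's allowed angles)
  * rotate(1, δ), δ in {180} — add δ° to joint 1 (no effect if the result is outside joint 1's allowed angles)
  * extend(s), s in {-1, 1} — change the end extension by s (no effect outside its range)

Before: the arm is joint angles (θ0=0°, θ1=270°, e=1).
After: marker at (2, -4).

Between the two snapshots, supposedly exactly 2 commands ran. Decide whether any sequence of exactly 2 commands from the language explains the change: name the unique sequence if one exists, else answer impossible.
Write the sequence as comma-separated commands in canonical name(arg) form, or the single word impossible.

from: joint angles (θ0=0°, θ1=270°, e=1)
step 1 (extend(1)): joint angles (θ0=0°, θ1=270°, e=2)
step 2 (extend(1)): joint angles (θ0=0°, θ1=270°, e=3)
no other 2-command option fits: unique.

extend(1), extend(1)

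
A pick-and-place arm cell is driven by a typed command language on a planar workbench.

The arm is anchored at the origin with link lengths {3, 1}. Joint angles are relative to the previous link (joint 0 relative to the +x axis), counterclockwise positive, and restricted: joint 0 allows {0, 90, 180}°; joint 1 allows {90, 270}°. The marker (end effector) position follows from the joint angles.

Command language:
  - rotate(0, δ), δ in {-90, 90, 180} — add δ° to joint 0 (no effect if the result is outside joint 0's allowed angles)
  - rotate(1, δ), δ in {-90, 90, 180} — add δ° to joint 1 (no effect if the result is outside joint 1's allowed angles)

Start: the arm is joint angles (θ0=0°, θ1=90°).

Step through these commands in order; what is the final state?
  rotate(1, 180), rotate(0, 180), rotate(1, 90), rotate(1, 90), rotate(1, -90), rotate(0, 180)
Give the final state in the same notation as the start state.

start: joint angles (θ0=0°, θ1=90°)
1. rotate(1, 180) → joint angles (θ0=0°, θ1=270°)
2. rotate(0, 180) → joint angles (θ0=180°, θ1=270°)
3. rotate(1, 90) → joint angles (θ0=180°, θ1=270°)
4. rotate(1, 90) → joint angles (θ0=180°, θ1=270°)
5. rotate(1, -90) → joint angles (θ0=180°, θ1=270°)
6. rotate(0, 180) → joint angles (θ0=0°, θ1=270°)

joint angles (θ0=0°, θ1=270°)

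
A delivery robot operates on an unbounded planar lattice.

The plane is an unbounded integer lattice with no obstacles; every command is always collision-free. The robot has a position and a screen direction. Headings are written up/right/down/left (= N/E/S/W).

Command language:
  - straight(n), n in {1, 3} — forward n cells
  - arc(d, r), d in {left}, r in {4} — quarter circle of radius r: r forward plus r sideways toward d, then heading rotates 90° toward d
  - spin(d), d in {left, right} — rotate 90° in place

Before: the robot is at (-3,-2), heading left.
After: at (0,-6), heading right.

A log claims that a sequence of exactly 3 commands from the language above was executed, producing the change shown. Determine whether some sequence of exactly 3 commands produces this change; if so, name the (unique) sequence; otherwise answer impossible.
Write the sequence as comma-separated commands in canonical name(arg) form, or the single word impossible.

straight(1), spin(left), arc(left, 4)

key: order matters: swapping straight(1) and arc(left, 4) lands elsewhere
initial: at (-3,-2), heading left
[1] after straight(1): at (-4,-2), heading left
[2] after spin(left): at (-4,-2), heading down
[3] after arc(left, 4): at (0,-6), heading right
no rival 3-sequence matches.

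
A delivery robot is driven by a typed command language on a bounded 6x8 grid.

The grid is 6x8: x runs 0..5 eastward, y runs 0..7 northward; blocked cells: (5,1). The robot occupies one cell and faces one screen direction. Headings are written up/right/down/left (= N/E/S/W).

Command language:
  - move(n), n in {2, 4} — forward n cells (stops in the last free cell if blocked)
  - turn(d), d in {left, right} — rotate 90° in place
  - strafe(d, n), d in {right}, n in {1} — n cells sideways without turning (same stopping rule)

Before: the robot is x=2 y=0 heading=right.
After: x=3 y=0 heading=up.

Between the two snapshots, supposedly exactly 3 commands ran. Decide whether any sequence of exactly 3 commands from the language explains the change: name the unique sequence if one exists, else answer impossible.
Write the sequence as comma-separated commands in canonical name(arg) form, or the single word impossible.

strafe(right, 1), turn(left), strafe(right, 1)

key: the first strafe(right, 1) runs into the grid edge before its full distance
initial: x=2 y=0 heading=right
[1] after strafe(right, 1): x=2 y=0 heading=right
[2] after turn(left): x=2 y=0 heading=up
[3] after strafe(right, 1): x=3 y=0 heading=up
all 125 alternatives checked — unique.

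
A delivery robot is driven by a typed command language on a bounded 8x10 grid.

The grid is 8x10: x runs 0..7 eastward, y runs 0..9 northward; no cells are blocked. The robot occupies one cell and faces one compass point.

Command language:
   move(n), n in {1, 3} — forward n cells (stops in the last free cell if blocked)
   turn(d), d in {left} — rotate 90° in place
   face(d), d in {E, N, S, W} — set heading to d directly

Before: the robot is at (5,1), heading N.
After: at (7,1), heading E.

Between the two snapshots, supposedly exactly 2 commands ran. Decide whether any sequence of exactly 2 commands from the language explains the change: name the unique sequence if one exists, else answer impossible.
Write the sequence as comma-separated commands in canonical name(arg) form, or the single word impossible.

key: position moved to (7,1) AND the heading swung to E — translation plus rotation needed
from: at (5,1), heading N
[1] after face(E): at (5,1), heading E
[2] after move(3): at (7,1), heading E
no rival 2-sequence matches.

face(E), move(3)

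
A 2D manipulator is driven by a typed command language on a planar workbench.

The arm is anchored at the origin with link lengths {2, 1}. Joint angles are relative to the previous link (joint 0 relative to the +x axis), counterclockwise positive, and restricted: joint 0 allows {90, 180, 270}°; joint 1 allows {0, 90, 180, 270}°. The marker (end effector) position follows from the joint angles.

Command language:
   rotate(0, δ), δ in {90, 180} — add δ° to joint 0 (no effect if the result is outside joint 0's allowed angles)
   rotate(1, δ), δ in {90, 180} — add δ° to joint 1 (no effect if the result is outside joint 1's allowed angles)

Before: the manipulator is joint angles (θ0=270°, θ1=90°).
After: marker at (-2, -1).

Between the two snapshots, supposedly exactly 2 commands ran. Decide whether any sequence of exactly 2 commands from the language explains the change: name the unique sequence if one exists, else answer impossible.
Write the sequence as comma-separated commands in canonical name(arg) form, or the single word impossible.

key: order matters: swapping rotate(0, 180) and rotate(0, 90) lands elsewhere
t0: joint angles (θ0=270°, θ1=90°)
t=1 rotate(0, 180) ⇒ joint angles (θ0=90°, θ1=90°)
t=2 rotate(0, 90) ⇒ joint angles (θ0=180°, θ1=90°)
uniquely the one of 16 2-step routes that fits.

rotate(0, 180), rotate(0, 90)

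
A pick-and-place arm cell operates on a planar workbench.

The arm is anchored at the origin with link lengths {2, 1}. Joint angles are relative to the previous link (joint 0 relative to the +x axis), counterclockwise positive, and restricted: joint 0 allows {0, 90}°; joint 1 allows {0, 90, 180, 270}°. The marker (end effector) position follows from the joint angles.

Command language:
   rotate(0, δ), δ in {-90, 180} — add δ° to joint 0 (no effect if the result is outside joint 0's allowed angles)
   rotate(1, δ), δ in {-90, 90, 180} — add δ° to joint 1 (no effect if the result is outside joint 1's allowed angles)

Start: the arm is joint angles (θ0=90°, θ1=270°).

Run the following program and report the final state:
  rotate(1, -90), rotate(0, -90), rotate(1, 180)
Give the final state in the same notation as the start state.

joint angles (θ0=0°, θ1=0°)

begin: joint angles (θ0=90°, θ1=270°)
1. rotate(1, -90) → joint angles (θ0=90°, θ1=180°)
2. rotate(0, -90) → joint angles (θ0=0°, θ1=180°)
3. rotate(1, 180) → joint angles (θ0=0°, θ1=0°)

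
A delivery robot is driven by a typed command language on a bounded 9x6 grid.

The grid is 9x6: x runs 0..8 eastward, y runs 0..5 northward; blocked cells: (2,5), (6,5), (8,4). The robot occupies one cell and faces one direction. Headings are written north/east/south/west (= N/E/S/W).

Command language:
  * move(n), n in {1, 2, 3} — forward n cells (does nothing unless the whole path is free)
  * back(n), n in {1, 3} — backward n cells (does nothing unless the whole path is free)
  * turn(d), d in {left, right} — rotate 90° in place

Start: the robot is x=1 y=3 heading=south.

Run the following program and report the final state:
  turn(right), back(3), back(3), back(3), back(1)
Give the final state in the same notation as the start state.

begin: x=1 y=3 heading=south
step 1 (turn(right)): x=1 y=3 heading=west
step 2 (back(3)): x=4 y=3 heading=west
step 3 (back(3)): x=7 y=3 heading=west
step 4 (back(3)): x=7 y=3 heading=west
step 5 (back(1)): x=8 y=3 heading=west

x=8 y=3 heading=west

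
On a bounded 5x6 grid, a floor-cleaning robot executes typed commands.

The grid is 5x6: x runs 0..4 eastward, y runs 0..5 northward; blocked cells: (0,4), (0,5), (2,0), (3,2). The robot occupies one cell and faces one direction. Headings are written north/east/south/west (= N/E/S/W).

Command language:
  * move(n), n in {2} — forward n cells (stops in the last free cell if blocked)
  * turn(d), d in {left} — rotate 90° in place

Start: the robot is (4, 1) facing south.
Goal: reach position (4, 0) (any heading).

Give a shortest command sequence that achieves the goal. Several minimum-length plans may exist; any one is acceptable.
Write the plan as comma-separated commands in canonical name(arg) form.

begin: (4, 1) facing south
step 1 (move(2)): (4, 0) facing south
nothing shorter than 1 reaches the goal.

move(2)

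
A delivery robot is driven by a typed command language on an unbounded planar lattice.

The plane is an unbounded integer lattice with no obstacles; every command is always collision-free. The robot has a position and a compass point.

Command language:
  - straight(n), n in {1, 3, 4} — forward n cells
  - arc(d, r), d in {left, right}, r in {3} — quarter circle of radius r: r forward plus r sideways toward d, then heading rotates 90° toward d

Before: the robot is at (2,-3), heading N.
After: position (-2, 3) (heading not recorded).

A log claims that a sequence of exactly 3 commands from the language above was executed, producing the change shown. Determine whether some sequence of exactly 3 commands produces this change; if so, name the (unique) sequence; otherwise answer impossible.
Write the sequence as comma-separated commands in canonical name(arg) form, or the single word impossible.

key: order matters: swapping straight(3) and straight(1) lands elsewhere
t0: at (2,-3), heading N
t=1 straight(3) ⇒ at (2,0), heading N
t=2 arc(left, 3) ⇒ at (-1,3), heading W
t=3 straight(1) ⇒ at (-2,3), heading W
all 125 alternatives checked — unique.

straight(3), arc(left, 3), straight(1)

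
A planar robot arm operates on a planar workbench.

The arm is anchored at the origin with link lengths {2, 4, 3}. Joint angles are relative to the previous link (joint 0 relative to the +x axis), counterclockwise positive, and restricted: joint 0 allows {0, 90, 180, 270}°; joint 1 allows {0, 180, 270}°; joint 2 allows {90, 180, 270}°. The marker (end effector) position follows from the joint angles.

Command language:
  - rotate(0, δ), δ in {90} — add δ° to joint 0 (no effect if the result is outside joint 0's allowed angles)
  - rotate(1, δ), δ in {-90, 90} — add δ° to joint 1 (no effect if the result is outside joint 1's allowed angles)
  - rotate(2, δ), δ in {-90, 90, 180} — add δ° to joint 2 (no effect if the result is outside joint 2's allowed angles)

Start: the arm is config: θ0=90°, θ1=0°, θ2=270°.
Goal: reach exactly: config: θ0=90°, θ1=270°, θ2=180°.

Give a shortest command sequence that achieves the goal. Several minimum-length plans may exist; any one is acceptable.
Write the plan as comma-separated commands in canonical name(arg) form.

t0: config: θ0=90°, θ1=0°, θ2=270°
[1] after rotate(2, -90): config: θ0=90°, θ1=0°, θ2=180°
[2] after rotate(1, -90): config: θ0=90°, θ1=270°, θ2=180°
shorter routes all fall short; 2 is best.

rotate(2, -90), rotate(1, -90)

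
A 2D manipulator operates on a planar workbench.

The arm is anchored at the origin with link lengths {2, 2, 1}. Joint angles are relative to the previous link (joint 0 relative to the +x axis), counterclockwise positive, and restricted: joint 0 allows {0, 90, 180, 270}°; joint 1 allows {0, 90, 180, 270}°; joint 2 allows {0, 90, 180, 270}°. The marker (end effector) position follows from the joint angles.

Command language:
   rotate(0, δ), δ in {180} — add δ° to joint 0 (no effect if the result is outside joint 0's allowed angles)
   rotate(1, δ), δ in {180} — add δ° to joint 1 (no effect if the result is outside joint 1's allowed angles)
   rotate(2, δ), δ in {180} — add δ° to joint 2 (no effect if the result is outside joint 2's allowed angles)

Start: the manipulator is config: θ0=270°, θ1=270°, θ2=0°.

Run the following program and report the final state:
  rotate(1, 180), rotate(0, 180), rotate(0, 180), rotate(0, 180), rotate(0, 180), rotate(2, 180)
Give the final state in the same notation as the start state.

from: config: θ0=270°, θ1=270°, θ2=0°
t=1 rotate(1, 180) ⇒ config: θ0=270°, θ1=90°, θ2=0°
t=2 rotate(0, 180) ⇒ config: θ0=90°, θ1=90°, θ2=0°
t=3 rotate(0, 180) ⇒ config: θ0=270°, θ1=90°, θ2=0°
t=4 rotate(0, 180) ⇒ config: θ0=90°, θ1=90°, θ2=0°
t=5 rotate(0, 180) ⇒ config: θ0=270°, θ1=90°, θ2=0°
t=6 rotate(2, 180) ⇒ config: θ0=270°, θ1=90°, θ2=180°

config: θ0=270°, θ1=90°, θ2=180°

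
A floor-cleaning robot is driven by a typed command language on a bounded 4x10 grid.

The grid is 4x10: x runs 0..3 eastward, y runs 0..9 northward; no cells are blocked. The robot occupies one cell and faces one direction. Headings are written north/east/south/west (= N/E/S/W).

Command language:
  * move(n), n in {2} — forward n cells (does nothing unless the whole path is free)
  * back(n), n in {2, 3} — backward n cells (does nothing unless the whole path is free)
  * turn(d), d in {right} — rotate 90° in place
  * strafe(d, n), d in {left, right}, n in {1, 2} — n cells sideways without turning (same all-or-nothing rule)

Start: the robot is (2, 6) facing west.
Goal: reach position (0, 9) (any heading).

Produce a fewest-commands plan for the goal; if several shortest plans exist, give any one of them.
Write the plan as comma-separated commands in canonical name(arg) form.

move(2), strafe(right, 2), strafe(right, 1)

initial: (2, 6) facing west
step 1 (move(2)): (0, 6) facing west
step 2 (strafe(right, 2)): (0, 8) facing west
step 3 (strafe(right, 1)): (0, 9) facing west
no 2-step plan works, so 3 is optimal.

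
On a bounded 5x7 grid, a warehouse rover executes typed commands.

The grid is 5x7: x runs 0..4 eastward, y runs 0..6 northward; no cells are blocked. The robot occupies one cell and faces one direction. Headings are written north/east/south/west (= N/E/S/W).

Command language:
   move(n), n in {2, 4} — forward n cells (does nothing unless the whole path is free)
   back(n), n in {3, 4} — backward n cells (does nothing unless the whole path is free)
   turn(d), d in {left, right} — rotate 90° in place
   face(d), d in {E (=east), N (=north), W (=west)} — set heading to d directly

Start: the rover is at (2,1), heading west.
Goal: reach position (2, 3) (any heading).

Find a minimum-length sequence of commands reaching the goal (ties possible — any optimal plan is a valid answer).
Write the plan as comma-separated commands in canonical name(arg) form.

start: at (2,1), heading west
1. turn(right) → at (2,1), heading north
2. move(2) → at (2,3), heading north
nothing shorter than 2 reaches the goal.

turn(right), move(2)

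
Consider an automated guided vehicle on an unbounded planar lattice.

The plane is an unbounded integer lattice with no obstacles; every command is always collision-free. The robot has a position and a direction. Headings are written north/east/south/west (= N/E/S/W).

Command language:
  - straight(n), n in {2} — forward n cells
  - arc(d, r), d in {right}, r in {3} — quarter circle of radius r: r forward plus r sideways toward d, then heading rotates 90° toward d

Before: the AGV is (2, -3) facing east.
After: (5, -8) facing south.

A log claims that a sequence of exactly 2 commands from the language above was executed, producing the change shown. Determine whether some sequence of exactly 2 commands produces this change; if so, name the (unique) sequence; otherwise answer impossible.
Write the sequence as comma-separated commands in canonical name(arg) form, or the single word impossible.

arc(right, 3), straight(2)

key: running straight(2) before arc(right, 3) would end elsewhere — order is forced
t0: (2, -3) facing east
[1] after arc(right, 3): (5, -6) facing south
[2] after straight(2): (5, -8) facing south
no rival 2-sequence matches.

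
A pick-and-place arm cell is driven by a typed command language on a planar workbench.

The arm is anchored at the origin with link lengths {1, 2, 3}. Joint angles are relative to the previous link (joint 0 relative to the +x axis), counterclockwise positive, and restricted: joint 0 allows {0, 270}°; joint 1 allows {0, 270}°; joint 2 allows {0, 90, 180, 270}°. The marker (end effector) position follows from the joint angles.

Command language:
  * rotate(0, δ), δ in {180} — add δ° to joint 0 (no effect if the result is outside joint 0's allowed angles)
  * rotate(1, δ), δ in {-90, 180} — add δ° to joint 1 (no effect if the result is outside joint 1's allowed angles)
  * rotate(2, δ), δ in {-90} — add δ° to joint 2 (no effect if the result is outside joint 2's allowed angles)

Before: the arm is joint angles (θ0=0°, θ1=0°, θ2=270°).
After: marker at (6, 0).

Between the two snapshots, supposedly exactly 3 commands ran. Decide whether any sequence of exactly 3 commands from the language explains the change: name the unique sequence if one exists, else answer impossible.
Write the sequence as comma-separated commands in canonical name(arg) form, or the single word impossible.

rotate(2, -90), rotate(2, -90), rotate(2, -90)

from: joint angles (θ0=0°, θ1=0°, θ2=270°)
[1] after rotate(2, -90): joint angles (θ0=0°, θ1=0°, θ2=180°)
[2] after rotate(2, -90): joint angles (θ0=0°, θ1=0°, θ2=90°)
[3] after rotate(2, -90): joint angles (θ0=0°, θ1=0°, θ2=0°)
no rival 3-sequence matches.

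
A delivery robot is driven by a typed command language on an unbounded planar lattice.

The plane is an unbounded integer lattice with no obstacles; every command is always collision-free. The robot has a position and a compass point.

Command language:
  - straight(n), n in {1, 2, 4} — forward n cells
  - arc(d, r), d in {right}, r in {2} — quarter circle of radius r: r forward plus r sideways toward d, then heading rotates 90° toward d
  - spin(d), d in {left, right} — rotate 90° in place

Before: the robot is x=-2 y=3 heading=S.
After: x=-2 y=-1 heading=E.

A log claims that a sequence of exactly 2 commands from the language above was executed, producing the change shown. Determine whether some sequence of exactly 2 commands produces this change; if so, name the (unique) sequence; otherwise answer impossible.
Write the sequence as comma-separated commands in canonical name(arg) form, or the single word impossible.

straight(4), spin(left)

key: cell and facing (now E) both changed — the 2 commands mix motion and turning
start: x=-2 y=3 heading=S
step 1 (straight(4)): x=-2 y=-1 heading=S
step 2 (spin(left)): x=-2 y=-1 heading=E
no other 2-command option fits: unique.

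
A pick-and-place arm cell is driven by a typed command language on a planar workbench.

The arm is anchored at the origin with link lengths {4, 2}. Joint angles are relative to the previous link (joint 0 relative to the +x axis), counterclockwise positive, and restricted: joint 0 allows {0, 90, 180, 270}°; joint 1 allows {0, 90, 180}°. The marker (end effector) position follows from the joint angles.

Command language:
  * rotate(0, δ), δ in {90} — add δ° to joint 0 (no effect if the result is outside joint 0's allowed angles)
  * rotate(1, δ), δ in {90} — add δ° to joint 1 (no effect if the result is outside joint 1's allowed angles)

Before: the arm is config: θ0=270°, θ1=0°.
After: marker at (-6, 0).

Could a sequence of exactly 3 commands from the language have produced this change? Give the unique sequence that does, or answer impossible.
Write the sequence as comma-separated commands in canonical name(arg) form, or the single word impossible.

rotate(0, 90), rotate(0, 90), rotate(0, 90)

start: config: θ0=270°, θ1=0°
1. rotate(0, 90) → config: θ0=0°, θ1=0°
2. rotate(0, 90) → config: θ0=90°, θ1=0°
3. rotate(0, 90) → config: θ0=180°, θ1=0°
no rival 3-sequence matches.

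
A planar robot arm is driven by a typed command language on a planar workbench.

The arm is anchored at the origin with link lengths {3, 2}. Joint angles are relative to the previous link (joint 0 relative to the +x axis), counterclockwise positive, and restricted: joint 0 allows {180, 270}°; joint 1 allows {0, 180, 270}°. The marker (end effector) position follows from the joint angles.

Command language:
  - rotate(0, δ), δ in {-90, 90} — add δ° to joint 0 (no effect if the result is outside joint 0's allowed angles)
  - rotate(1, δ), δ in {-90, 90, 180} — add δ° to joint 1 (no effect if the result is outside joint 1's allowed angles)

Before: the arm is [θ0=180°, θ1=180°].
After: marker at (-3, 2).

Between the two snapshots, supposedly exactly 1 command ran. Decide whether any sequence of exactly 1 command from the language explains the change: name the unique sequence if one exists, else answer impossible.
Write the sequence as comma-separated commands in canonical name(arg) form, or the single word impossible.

from: [θ0=180°, θ1=180°]
step 1 (rotate(1, 90)): [θ0=180°, θ1=270°]
no other 1-command option fits: unique.

rotate(1, 90)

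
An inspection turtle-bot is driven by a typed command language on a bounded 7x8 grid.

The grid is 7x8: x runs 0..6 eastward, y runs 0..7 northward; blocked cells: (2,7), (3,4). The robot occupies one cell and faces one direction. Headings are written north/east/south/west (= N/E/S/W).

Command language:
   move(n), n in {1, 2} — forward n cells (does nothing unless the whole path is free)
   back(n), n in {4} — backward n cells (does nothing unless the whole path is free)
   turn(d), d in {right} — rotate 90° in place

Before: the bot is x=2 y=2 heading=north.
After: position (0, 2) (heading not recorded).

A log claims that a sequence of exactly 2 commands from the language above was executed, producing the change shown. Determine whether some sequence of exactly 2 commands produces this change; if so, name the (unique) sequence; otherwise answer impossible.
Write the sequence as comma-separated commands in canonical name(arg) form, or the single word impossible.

checked all 2-command options: none fits.

impossible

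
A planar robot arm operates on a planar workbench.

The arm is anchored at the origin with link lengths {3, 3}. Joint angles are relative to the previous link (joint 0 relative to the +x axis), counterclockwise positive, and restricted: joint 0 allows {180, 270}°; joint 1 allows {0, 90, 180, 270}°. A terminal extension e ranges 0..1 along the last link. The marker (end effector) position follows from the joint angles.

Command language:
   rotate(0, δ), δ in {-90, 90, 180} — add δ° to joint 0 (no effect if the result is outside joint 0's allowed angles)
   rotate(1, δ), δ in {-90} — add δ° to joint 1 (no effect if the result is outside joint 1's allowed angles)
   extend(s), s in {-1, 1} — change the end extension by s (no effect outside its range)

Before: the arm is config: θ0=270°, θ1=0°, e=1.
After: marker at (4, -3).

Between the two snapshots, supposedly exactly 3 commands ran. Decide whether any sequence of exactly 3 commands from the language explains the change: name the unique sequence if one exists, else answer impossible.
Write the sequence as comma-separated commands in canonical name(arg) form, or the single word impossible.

rotate(1, -90), rotate(1, -90), rotate(1, -90)

start: config: θ0=270°, θ1=0°, e=1
t=1 rotate(1, -90) ⇒ config: θ0=270°, θ1=270°, e=1
t=2 rotate(1, -90) ⇒ config: θ0=270°, θ1=180°, e=1
t=3 rotate(1, -90) ⇒ config: θ0=270°, θ1=90°, e=1
no rival 3-sequence matches.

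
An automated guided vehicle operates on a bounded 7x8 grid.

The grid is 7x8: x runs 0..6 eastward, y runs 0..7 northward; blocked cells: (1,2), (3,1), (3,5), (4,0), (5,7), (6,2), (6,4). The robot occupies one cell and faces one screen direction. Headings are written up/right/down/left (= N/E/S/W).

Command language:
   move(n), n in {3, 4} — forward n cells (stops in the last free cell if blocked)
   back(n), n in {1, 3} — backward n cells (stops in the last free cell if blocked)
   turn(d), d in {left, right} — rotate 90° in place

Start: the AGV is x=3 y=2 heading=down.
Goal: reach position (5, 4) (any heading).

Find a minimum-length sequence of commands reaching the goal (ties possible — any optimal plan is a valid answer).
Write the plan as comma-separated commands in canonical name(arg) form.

back(3), turn(left), move(3)

t0: x=3 y=2 heading=down
t=1 back(3) ⇒ x=3 y=4 heading=down
t=2 turn(left) ⇒ x=3 y=4 heading=right
t=3 move(3) ⇒ x=5 y=4 heading=right
minimal: 3 command(s), checked below 3.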